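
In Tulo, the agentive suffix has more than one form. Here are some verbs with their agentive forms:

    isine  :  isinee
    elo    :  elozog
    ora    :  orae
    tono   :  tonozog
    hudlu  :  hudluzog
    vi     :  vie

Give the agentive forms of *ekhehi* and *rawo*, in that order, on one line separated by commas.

ekhehie, rawozog

The pattern is rounding harmony: -zog when the last vowel of the stem is a rounded vowel (*elo*, *tono*, *hudlu*); -e when the last vowel of the stem is an unrounded vowel (*isine*, *ora*, *vi*).
The last vowel of *ekhehi* is /i/, which is an unrounded vowel, so the suffix is -e, giving *ekhehie*.
*rawo* — last vowel /o/ (a rounded vowel) → -zog → *rawozog*.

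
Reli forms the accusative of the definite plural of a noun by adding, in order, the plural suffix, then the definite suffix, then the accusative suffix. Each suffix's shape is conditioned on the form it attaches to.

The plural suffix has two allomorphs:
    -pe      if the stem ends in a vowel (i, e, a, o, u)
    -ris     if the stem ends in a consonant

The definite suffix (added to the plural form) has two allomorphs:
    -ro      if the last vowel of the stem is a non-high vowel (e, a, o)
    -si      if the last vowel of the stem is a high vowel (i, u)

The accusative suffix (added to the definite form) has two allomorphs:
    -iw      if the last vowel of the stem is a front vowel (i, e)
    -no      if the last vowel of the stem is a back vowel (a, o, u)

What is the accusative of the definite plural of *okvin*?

Since the final sound of *okvin* is /n/ (a consonant), it takes -ris, giving *okvinris*.
The last vowel of the plural form *okvinris* is /i/, which is a high vowel, so the definite suffix is -si, giving *okvinrissi*.
The last vowel of the definite form *okvinrissi* is /i/, which is a front vowel, so the accusative suffix is -iw, giving *okvinrissiiw*.

okvinrissiiw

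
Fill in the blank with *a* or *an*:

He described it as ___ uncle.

an

The indefinite article is chosen by the initial *sound* of the following word, not its spelling.
*uncle* begins with the sound /ʌ/ (u pronounced /ʌ/) — a vowel sound.
So the article is *an*: He described it as an uncle.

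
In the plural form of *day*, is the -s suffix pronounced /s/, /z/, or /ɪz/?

The stem *day* ends in a voiced non-sibilant sound.
The plural suffix surfaces as /ɪz/ after sibilants, /s/ after other voiceless consonants, and /z/ after other voiced sounds.
So the plural -s on *day* is pronounced /z/.

/z/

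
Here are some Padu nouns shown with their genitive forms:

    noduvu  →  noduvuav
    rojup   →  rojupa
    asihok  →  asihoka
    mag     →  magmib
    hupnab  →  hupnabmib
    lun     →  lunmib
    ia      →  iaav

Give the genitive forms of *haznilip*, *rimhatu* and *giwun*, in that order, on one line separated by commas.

haznilipa, rimhatuav, giwunmib

The suffix is conditioned by the final sound: -a when the stem ends in a voiceless consonant (*rojup*, *asihok*); -mib when the stem ends in a voiced consonant (*mag*, *hupnab*, *lun*); -av when the stem ends in a vowel (*noduvu*, *ia*).
The final sound of *haznilip* is /p/, which is a voiceless consonant, so the suffix is -a, giving *haznilipa*.
Since the final sound of *rimhatu* is /u/ (a vowel), it takes -av, giving *rimhatuav*.
The final sound of *giwun* is /n/, which is a voiced consonant, so the suffix is -mib, giving *giwunmib*.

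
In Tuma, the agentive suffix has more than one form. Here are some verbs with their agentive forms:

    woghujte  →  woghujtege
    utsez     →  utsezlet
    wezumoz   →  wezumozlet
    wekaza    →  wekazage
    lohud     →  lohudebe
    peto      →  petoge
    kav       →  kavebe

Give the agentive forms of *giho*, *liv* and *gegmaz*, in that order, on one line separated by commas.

gihoge, livebe, gegmazlet

The pattern is sibilance of the final sound: -let when the stem ends in a sibilant (*utsez*, *wezumoz*); -ebe when the stem ends in a non-sibilant consonant (*lohud*, *kav*); -ge when the stem ends in a vowel (*woghujte*, *wekaza*, *peto*).
*giho* — final sound /o/ (a vowel) → -ge → *gihoge*.
Since the final sound of *liv* is /v/ (a non-sibilant consonant), it takes -ebe, giving *livebe*.
Since the final sound of *gegmaz* is /z/ (a sibilant), it takes -let, giving *gegmazlet*.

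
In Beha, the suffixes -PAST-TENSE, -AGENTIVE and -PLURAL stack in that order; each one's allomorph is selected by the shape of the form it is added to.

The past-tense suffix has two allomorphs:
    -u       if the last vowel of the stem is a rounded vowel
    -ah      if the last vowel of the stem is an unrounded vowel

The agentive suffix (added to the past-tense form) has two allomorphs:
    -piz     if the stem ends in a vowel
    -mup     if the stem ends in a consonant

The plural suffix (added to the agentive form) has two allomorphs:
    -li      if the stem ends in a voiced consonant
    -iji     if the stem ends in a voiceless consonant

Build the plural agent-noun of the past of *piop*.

Since the last vowel of *piop* is /o/ (a rounded vowel), it takes -u, giving *piopu*.
The past-tense form *piopu* — final sound /u/ (a vowel) → -piz → *piopupiz*.
The agentive form *piopupiz*: final consonant = /z/, voiced → -li → *piopupizli*.

piopupizli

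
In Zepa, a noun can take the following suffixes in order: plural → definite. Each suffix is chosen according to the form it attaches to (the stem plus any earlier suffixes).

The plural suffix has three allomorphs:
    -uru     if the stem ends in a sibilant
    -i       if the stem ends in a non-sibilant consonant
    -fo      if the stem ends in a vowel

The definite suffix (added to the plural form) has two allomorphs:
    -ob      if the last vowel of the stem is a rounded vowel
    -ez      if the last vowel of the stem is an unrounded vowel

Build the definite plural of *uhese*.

uhesefoob

*uhese* — final sound /e/ (a vowel) → -fo → *uhesefo*.
The plural form *uhesefo* — last vowel /o/ (a rounded vowel) → -ob → *uhesefoob*.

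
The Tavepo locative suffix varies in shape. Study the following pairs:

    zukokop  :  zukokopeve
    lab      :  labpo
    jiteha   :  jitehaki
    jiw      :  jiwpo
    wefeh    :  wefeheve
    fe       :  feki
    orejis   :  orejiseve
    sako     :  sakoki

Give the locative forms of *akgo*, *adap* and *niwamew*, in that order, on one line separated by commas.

akgoki, adapeve, niwamewpo

The suffix is conditioned by the final sound: -eve when the stem ends in a voiceless consonant (*zukokop*, *wefeh*, *orejis*); -po when the stem ends in a voiced consonant (*lab*, *jiw*); -ki when the stem ends in a vowel (*jiteha*, *fe*, *sako*).
*akgo*: final sound = /o/, a vowel → -ki → *akgoki*.
*adap*: final sound = /p/, a voiceless consonant → -eve → *adapeve*.
*niwamew*: final sound = /w/, a voiced consonant → -po → *niwamewpo*.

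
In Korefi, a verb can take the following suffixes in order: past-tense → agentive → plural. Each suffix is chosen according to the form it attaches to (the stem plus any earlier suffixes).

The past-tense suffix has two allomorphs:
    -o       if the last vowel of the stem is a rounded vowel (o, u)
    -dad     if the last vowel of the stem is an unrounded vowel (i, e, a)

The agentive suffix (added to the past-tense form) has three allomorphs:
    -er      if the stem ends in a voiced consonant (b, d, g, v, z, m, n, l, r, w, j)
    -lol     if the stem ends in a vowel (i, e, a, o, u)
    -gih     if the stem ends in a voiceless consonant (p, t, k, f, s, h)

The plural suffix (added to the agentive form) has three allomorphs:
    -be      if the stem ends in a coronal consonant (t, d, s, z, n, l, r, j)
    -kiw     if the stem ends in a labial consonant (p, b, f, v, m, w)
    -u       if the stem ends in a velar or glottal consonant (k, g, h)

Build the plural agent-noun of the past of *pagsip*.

*pagsip*: last vowel = /i/, an unrounded vowel → -dad → *pagsipdad*.
The past-tense form *pagsipdad*: final sound = /d/, a voiced consonant → -er → *pagsipdader*.
Since the final consonant of the agentive form *pagsipdader* is /r/ (coronal), it takes -be, giving *pagsipdaderbe*.

pagsipdaderbe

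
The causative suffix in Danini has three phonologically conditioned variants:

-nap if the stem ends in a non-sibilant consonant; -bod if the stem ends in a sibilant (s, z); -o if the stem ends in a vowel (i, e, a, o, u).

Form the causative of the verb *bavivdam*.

bavivdamnap

*bavivdam*: final sound = /m/, a non-sibilant consonant → -nap → *bavivdamnap*.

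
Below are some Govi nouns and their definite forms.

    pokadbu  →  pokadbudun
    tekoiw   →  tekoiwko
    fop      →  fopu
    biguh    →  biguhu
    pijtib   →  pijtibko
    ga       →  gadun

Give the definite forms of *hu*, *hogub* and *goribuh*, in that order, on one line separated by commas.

The pattern is voicing of the final sound: -u when the stem ends in a voiceless consonant (*fop*, *biguh*); -ko when the stem ends in a voiced consonant (*tekoiw*, *pijtib*); -dun when the stem ends in a vowel (*pokadbu*, *ga*).
The final sound of *hu* is /u/, which is a vowel, so the suffix is -dun, giving *hudun*.
*hogub* — final sound /b/ (a voiced consonant) → -ko → *hogubko*.
*goribuh*: final sound = /h/, a voiceless consonant → -u → *goribuhu*.

hudun, hogubko, goribuhu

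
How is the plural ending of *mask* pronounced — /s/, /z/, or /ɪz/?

The stem *mask* ends in a voiceless non-sibilant consonant.
The plural suffix surfaces as /ɪz/ after sibilants, /s/ after other voiceless consonants, and /z/ after other voiced sounds.
So the plural -s on *mask* is pronounced /s/.

/s/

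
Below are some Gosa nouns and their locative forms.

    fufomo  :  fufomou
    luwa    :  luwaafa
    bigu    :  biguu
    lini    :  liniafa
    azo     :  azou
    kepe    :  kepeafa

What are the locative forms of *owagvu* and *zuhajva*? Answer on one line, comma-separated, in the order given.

owagvuu, zuhajvaafa

The suffix is conditioned by the last vowel: -u when the last vowel of the stem is a rounded vowel (*fufomo*, *bigu*, *azo*); -afa when the last vowel of the stem is an unrounded vowel (*luwa*, *lini*, *kepe*).
*owagvu* — last vowel /u/ (a rounded vowel) → -u → *owagvuu*.
Since the last vowel of *zuhajva* is /a/ (an unrounded vowel), it takes -afa, giving *zuhajvaafa*.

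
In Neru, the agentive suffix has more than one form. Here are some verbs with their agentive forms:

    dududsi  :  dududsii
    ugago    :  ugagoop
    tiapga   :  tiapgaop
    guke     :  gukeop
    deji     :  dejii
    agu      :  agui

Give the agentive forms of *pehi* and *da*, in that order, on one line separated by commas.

pehii, daop

The alternation tracks the last vowel of the stem — -i when the last vowel of the stem is a high vowel (*dududsi*, *deji*, *agu*); -op when the last vowel of the stem is a non-high vowel (*ugago*, *tiapga*, *guke*).
The last vowel of *pehi* is /i/, which is a high vowel, so the suffix is -i, giving *pehii*.
*da*: last vowel = /a/, a non-high vowel → -op → *daop*.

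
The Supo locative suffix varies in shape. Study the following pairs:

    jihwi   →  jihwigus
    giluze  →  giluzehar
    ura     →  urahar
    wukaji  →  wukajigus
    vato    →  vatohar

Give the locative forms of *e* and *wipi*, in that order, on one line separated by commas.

ehar, wipigus

The pattern is height harmony: -gus when the last vowel of the stem is a high vowel (*jihwi*, *wukaji*); -har when the last vowel of the stem is a non-high vowel (*giluze*, *ura*, *vato*).
Since the last vowel of *e* is /e/ (a non-high vowel), it takes -har, giving *ehar*.
The last vowel of *wipi* is /i/, which is a high vowel, so the suffix is -gus, giving *wipigus*.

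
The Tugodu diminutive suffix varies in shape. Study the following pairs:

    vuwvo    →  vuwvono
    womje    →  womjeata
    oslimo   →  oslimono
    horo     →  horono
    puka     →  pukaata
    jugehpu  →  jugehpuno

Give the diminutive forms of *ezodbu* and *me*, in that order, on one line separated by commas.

ezodbuno, meata

The alternation tracks the last vowel of the stem — -no when the last vowel of the stem is a rounded vowel (*vuwvo*, *oslimo*, *horo*, *jugehpu*); -ata when the last vowel of the stem is an unrounded vowel (*womje*, *puka*).
The last vowel of *ezodbu* is /u/, which is a rounded vowel, so the suffix is -no, giving *ezodbuno*.
Since the last vowel of *me* is /e/ (an unrounded vowel), it takes -ata, giving *meata*.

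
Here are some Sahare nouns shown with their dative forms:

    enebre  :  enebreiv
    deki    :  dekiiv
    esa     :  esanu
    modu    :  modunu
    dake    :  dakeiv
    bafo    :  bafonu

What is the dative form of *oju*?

Looking at the last vowel of each stem: -iv when the last vowel of the stem is a front vowel (*enebre*, *deki*, *dake*); -nu when the last vowel of the stem is a back vowel (*esa*, *modu*, *bafo*).
*oju*: last vowel = /u/, a back vowel → -nu → *ojunu*.

ojunu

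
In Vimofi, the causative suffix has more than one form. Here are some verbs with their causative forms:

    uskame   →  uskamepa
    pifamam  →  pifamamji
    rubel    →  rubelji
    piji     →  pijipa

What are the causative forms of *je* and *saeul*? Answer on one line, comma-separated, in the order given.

jepa, saeulji

Looking at the final sound of each stem: -ji when the stem ends in a consonant (*pifamam*, *rubel*); -pa when the stem ends in a vowel (*uskame*, *piji*).
*je* — final sound /e/ (a vowel) → -pa → *jepa*.
The final sound of *saeul* is /l/, which is a consonant, so the suffix is -ji, giving *saeulji*.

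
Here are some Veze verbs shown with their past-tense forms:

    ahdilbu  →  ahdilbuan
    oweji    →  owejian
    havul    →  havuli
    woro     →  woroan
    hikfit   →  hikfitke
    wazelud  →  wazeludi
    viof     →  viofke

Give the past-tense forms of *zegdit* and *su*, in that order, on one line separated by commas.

zegditke, suan

The suffix is conditioned by the final sound: -ke when the stem ends in a voiceless consonant (*hikfit*, *viof*); -i when the stem ends in a voiced consonant (*havul*, *wazelud*); -an when the stem ends in a vowel (*ahdilbu*, *oweji*, *woro*).
Since the final sound of *zegdit* is /t/ (a voiceless consonant), it takes -ke, giving *zegditke*.
*su*: final sound = /u/, a vowel → -an → *suan*.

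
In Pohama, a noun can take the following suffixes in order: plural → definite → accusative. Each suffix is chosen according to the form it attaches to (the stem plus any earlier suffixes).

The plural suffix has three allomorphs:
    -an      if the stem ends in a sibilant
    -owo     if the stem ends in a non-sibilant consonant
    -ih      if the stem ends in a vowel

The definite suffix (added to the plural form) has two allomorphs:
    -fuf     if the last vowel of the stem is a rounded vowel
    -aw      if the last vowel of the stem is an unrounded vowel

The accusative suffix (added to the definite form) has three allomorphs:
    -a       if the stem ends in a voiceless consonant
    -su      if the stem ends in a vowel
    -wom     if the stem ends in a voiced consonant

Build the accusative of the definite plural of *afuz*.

afuzanawwom

*afuz*: final sound = /z/, a sibilant → -an → *afuzan*.
The plural form *afuzan*: last vowel = /a/, an unrounded vowel → -aw → *afuzanaw*.
Since the final sound of the definite form *afuzanaw* is /w/ (a voiced consonant), it takes -wom, giving *afuzanawwom*.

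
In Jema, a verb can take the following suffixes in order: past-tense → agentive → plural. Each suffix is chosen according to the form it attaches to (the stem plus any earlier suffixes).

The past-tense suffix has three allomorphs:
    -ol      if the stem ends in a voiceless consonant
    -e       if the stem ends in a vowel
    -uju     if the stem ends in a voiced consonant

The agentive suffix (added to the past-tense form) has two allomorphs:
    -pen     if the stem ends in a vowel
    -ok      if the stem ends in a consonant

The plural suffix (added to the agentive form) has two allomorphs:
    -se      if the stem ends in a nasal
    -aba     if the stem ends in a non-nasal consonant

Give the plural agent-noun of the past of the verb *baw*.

bawujupense

The final sound of *baw* is /w/, which is a voiced consonant, so the past-tense suffix is -uju, giving *bawuju*.
The past-tense form *bawuju* — final sound /u/ (a vowel) → -pen → *bawujupen*.
The final consonant of the agentive form *bawujupen* is /n/, which is a nasal, so the plural suffix is -se, giving *bawujupense*.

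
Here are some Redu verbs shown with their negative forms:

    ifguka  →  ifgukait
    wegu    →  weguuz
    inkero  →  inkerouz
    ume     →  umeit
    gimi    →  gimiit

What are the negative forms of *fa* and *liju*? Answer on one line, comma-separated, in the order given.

fait, lijuuz

The alternation tracks the last vowel of the stem — -uz when the last vowel of the stem is a rounded vowel (*wegu*, *inkero*); -it when the last vowel of the stem is an unrounded vowel (*ifguka*, *ume*, *gimi*).
The last vowel of *fa* is /a/, which is an unrounded vowel, so the suffix is -it, giving *fait*.
The last vowel of *liju* is /u/, which is a rounded vowel, so the suffix is -uz, giving *lijuuz*.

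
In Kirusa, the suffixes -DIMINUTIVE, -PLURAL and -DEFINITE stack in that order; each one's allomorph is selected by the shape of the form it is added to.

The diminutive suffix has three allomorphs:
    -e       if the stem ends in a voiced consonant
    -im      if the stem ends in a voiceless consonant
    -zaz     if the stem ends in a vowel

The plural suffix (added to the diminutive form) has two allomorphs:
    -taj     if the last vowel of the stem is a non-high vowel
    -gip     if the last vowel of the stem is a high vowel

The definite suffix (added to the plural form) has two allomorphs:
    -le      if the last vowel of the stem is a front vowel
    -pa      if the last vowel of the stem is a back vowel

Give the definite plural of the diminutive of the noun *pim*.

*pim* — final sound /m/ (a voiced consonant) → -e → *pime*.
Since the last vowel of the diminutive form *pime* is /e/ (a non-high vowel), it takes -taj, giving *pimetaj*.
The plural form *pimetaj* — last vowel /a/ (a back vowel) → -pa → *pimetajpa*.

pimetajpa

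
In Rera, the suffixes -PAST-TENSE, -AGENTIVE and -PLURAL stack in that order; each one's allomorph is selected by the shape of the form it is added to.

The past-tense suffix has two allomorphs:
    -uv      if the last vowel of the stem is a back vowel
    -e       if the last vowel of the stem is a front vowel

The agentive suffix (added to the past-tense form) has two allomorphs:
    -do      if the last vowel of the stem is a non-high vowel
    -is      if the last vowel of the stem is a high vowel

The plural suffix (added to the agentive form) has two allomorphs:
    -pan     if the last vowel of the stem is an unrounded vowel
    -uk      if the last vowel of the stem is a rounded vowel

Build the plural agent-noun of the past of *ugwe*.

*ugwe*: last vowel = /e/, a front vowel → -e → *ugwee*.
The past-tense form *ugwee* — last vowel /e/ (a non-high vowel) → -do → *ugweedo*.
The agentive form *ugweedo* — last vowel /o/ (a rounded vowel) → -uk → *ugweedouk*.

ugweedouk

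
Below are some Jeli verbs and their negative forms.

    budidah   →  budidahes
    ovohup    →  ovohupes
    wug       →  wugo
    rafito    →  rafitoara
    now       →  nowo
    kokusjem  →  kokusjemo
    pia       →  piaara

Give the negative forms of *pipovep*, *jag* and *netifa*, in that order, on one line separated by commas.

pipovepes, jago, netifaara

The suffix is conditioned by the final sound: -es when the stem ends in a voiceless consonant (*budidah*, *ovohup*); -o when the stem ends in a voiced consonant (*wug*, *now*, *kokusjem*); -ara when the stem ends in a vowel (*rafito*, *pia*).
*pipovep* — final sound /p/ (a voiceless consonant) → -es → *pipovepes*.
Since the final sound of *jag* is /g/ (a voiced consonant), it takes -o, giving *jago*.
*netifa*: final sound = /a/, a vowel → -ara → *netifaara*.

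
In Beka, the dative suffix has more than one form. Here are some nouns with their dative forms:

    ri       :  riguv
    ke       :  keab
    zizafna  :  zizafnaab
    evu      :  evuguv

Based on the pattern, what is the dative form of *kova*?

kovaab

Looking at the last vowel of each stem: -guv when the last vowel of the stem is a high vowel (*ri*, *evu*); -ab when the last vowel of the stem is a non-high vowel (*ke*, *zizafna*).
The last vowel of *kova* is /a/, which is a non-high vowel, so the suffix is -ab, giving *kovaab*.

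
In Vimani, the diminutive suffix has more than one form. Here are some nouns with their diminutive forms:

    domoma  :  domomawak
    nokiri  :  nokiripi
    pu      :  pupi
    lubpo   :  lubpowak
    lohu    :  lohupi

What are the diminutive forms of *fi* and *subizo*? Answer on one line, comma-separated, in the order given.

fipi, subizowak

Looking at the last vowel of each stem: -pi when the last vowel of the stem is a high vowel (*nokiri*, *pu*, *lohu*); -wak when the last vowel of the stem is a non-high vowel (*domoma*, *lubpo*).
Since the last vowel of *fi* is /i/ (a high vowel), it takes -pi, giving *fipi*.
The last vowel of *subizo* is /o/, which is a non-high vowel, so the suffix is -wak, giving *subizowak*.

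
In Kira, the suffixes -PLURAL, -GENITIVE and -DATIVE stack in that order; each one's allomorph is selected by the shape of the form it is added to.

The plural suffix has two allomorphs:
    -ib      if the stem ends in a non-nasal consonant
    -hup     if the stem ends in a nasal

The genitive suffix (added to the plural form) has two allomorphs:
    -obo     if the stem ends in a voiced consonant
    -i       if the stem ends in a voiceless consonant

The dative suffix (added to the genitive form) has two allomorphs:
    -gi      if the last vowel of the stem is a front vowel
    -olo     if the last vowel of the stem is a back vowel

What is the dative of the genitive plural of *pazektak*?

pazektakiboboolo

The final consonant of *pazektak* is /k/, which is non-nasal, so the plural suffix is -ib, giving *pazektakib*.
The plural form *pazektakib*: final consonant = /b/, voiced → -obo → *pazektakibobo*.
Since the last vowel of the genitive form *pazektakibobo* is /o/ (a back vowel), it takes -olo, giving *pazektakiboboolo*.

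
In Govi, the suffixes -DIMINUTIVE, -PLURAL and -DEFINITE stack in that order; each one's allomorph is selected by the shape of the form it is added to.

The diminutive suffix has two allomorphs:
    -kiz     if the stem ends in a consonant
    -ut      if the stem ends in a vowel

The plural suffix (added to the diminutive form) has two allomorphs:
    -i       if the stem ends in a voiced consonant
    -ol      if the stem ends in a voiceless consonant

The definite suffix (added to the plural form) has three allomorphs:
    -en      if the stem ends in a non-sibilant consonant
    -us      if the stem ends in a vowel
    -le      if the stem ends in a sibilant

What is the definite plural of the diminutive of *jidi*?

*jidi* — final sound /i/ (a vowel) → -ut → *jidiut*.
The final consonant of the diminutive form *jidiut* is /t/, which is voiceless, so the plural suffix is -ol, giving *jidiutol*.
Since the final sound of the plural form *jidiutol* is /l/ (a non-sibilant consonant), it takes -en, giving *jidiutolen*.

jidiutolen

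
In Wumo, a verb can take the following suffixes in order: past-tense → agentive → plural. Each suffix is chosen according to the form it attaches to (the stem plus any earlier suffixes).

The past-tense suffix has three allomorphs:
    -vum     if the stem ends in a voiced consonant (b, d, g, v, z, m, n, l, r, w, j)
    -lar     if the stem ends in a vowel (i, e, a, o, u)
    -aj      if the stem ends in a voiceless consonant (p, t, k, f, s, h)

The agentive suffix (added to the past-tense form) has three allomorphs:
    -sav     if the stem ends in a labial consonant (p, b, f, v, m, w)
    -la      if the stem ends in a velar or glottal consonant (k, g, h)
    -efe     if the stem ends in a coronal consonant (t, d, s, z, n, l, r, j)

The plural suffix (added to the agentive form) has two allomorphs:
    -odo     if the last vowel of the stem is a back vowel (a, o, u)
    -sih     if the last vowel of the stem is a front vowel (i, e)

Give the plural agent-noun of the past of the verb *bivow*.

*bivow*: final sound = /w/, a voiced consonant → -vum → *bivowvum*.
The past-tense form *bivowvum* — final consonant /m/ (labial) → -sav → *bivowvumsav*.
The agentive form *bivowvumsav*: last vowel = /a/, a back vowel → -odo → *bivowvumsavodo*.

bivowvumsavodo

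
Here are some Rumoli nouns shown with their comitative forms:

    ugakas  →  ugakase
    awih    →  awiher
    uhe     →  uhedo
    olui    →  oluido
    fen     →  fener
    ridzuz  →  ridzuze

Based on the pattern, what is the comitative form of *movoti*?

movotido

Looking at the final sound of each stem: -e when the stem ends in a sibilant (*ugakas*, *ridzuz*); -er when the stem ends in a non-sibilant consonant (*awih*, *fen*); -do when the stem ends in a vowel (*uhe*, *olui*).
*movoti*: final sound = /i/, a vowel → -do → *movotido*.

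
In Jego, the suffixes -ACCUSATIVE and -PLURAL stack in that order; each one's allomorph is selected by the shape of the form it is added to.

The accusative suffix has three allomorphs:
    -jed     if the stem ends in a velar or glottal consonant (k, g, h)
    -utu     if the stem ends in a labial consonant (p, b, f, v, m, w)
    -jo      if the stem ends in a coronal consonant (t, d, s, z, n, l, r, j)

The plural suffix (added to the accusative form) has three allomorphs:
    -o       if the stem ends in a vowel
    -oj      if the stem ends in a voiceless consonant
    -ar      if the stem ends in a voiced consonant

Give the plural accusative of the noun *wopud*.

wopudjoo

Since the final consonant of *wopud* is /d/ (coronal), it takes -jo, giving *wopudjo*.
The accusative form *wopudjo*: final sound = /o/, a vowel → -o → *wopudjoo*.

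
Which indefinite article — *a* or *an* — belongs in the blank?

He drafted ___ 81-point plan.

The indefinite article is chosen by the initial *sound* of the following word, not its spelling.
The number *81* is spoken "eighty-…", beginning with /ˈeɪti/ — a vowel sound.
So the article is *an*: He drafted an 81-point plan.

an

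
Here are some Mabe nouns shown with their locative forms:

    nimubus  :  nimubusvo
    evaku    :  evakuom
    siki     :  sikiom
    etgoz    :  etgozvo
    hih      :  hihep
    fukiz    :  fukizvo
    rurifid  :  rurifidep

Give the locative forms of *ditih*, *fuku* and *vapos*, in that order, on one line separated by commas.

ditihep, fukuom, vaposvo

The alternation tracks the final sound of the stem — -vo when the stem ends in a sibilant (*nimubus*, *etgoz*, *fukiz*); -ep when the stem ends in a non-sibilant consonant (*hih*, *rurifid*); -om when the stem ends in a vowel (*evaku*, *siki*).
The final sound of *ditih* is /h/, which is a non-sibilant consonant, so the suffix is -ep, giving *ditihep*.
The final sound of *fuku* is /u/, which is a vowel, so the suffix is -om, giving *fukuom*.
Since the final sound of *vapos* is /s/ (a sibilant), it takes -vo, giving *vaposvo*.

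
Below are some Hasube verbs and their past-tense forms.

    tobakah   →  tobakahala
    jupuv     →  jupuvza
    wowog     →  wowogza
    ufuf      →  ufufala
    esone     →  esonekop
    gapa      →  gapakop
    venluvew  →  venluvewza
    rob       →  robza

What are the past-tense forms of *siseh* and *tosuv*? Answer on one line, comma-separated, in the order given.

sisehala, tosuvza

The suffix is conditioned by the final sound: -ala when the stem ends in a voiceless consonant (*tobakah*, *ufuf*); -za when the stem ends in a voiced consonant (*jupuv*, *wowog*, *venluvew*, *rob*); -kop when the stem ends in a vowel (*esone*, *gapa*).
*siseh* — final sound /h/ (a voiceless consonant) → -ala → *sisehala*.
*tosuv* — final sound /v/ (a voiced consonant) → -za → *tosuvza*.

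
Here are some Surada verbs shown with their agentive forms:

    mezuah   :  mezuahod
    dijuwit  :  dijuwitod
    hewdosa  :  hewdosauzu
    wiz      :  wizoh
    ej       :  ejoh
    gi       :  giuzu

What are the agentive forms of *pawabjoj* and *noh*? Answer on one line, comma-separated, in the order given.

pawabjojoh, nohod

Looking at the final sound of each stem: -od when the stem ends in a voiceless consonant (*mezuah*, *dijuwit*); -oh when the stem ends in a voiced consonant (*wiz*, *ej*); -uzu when the stem ends in a vowel (*hewdosa*, *gi*).
Since the final sound of *pawabjoj* is /j/ (a voiced consonant), it takes -oh, giving *pawabjojoh*.
Since the final sound of *noh* is /h/ (a voiceless consonant), it takes -od, giving *nohod*.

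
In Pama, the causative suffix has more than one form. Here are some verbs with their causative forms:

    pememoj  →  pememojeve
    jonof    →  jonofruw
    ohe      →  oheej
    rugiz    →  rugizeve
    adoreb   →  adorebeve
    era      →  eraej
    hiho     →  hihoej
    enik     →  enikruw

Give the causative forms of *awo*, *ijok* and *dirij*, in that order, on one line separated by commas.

awoej, ijokruw, dirijeve

Looking at the final sound of each stem: -ruw when the stem ends in a voiceless consonant (*jonof*, *enik*); -eve when the stem ends in a voiced consonant (*pememoj*, *rugiz*, *adoreb*); -ej when the stem ends in a vowel (*ohe*, *era*, *hiho*).
*awo* — final sound /o/ (a vowel) → -ej → *awoej*.
*ijok* — final sound /k/ (a voiceless consonant) → -ruw → *ijokruw*.
*dirij* — final sound /j/ (a voiced consonant) → -eve → *dirijeve*.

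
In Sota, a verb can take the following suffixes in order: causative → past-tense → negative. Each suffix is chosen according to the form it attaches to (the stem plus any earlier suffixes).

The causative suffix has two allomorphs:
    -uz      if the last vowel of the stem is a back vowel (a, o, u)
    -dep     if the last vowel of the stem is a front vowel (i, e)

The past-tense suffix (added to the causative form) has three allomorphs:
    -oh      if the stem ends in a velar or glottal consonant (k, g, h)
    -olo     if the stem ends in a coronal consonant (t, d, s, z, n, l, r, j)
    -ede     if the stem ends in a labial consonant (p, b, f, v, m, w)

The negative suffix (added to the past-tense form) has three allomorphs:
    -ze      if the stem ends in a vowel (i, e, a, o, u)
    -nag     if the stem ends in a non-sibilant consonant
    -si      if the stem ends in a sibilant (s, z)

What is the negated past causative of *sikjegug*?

sikjeguguzoloze

The last vowel of *sikjegug* is /u/, which is a back vowel, so the causative suffix is -uz, giving *sikjeguguz*.
The causative form *sikjeguguz*: final consonant = /z/, coronal → -olo → *sikjeguguzolo*.
The past-tense form *sikjeguguzolo*: final sound = /o/, a vowel → -ze → *sikjeguguzoloze*.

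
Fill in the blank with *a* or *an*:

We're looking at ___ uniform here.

a

The indefinite article is chosen by the initial *sound* of the following word, not its spelling.
*uniform* begins with the sound /juː/ (u pronounced /juː/) — a consonant sound.
So the article is *a*: We're looking at a uniform here.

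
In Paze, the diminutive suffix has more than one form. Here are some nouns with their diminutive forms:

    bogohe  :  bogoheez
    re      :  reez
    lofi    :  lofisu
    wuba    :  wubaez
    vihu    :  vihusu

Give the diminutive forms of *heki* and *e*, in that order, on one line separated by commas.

hekisu, eez

Looking at the last vowel of each stem: -su when the last vowel of the stem is a high vowel (*lofi*, *vihu*); -ez when the last vowel of the stem is a non-high vowel (*bogohe*, *re*, *wuba*).
Since the last vowel of *heki* is /i/ (a high vowel), it takes -su, giving *hekisu*.
*e*: last vowel = /e/, a non-high vowel → -ez → *eez*.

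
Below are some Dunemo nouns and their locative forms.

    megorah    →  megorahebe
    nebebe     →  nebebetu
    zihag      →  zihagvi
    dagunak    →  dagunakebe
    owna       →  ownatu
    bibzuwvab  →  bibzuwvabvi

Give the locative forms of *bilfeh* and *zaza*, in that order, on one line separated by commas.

bilfehebe, zazatu

The suffix is conditioned by the final sound: -ebe when the stem ends in a voiceless consonant (*megorah*, *dagunak*); -vi when the stem ends in a voiced consonant (*zihag*, *bibzuwvab*); -tu when the stem ends in a vowel (*nebebe*, *owna*).
*bilfeh*: final sound = /h/, a voiceless consonant → -ebe → *bilfehebe*.
*zaza*: final sound = /a/, a vowel → -tu → *zazatu*.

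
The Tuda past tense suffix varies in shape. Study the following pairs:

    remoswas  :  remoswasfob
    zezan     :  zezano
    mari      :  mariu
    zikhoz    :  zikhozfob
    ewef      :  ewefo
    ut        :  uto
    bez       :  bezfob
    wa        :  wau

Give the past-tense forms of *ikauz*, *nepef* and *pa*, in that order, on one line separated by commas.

The alternation tracks the final sound of the stem — -fob when the stem ends in a sibilant (*remoswas*, *zikhoz*, *bez*); -o when the stem ends in a non-sibilant consonant (*zezan*, *ewef*, *ut*); -u when the stem ends in a vowel (*mari*, *wa*).
The final sound of *ikauz* is /z/, which is a sibilant, so the suffix is -fob, giving *ikauzfob*.
The final sound of *nepef* is /f/, which is a non-sibilant consonant, so the suffix is -o, giving *nepefo*.
Since the final sound of *pa* is /a/ (a vowel), it takes -u, giving *pau*.

ikauzfob, nepefo, pau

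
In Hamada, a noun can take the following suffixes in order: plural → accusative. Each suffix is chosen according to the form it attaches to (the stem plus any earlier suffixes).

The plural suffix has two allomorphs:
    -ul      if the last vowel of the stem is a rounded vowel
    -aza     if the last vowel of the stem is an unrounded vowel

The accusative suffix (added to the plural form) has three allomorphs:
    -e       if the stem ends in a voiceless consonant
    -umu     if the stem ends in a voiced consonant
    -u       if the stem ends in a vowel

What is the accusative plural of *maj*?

majazau

The last vowel of *maj* is /a/, which is an unrounded vowel, so the plural suffix is -aza, giving *majaza*.
Since the final sound of the plural form *majaza* is /a/ (a vowel), it takes -u, giving *majazau*.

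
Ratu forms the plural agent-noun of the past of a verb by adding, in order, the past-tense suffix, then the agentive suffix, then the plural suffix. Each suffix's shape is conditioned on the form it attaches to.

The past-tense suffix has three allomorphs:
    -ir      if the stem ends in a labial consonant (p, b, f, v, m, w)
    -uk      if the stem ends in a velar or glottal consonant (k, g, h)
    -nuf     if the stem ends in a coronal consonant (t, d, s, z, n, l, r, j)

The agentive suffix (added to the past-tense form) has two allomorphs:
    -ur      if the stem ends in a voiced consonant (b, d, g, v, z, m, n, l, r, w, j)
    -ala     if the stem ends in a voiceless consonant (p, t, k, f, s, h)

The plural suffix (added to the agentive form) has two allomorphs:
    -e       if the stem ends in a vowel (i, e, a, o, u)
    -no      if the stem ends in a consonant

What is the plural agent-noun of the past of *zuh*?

zuhukalae

Since the final consonant of *zuh* is /h/ (velar/glottal), it takes -uk, giving *zuhuk*.
Since the final consonant of the past-tense form *zuhuk* is /k/ (voiceless), it takes -ala, giving *zuhukala*.
The agentive form *zuhukala*: final sound = /a/, a vowel → -e → *zuhukalae*.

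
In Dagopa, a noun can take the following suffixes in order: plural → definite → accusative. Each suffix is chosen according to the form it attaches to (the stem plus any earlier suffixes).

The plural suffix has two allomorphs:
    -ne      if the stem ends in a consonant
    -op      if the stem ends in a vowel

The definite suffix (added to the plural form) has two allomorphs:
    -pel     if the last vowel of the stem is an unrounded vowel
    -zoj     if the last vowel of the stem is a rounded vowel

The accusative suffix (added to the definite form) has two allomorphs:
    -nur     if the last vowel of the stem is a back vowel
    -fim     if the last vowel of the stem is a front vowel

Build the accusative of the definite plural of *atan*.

Since the final sound of *atan* is /n/ (a consonant), it takes -ne, giving *atanne*.
Since the last vowel of the plural form *atanne* is /e/ (an unrounded vowel), it takes -pel, giving *atannepel*.
The definite form *atannepel* — last vowel /e/ (a front vowel) → -fim → *atannepelfim*.

atannepelfim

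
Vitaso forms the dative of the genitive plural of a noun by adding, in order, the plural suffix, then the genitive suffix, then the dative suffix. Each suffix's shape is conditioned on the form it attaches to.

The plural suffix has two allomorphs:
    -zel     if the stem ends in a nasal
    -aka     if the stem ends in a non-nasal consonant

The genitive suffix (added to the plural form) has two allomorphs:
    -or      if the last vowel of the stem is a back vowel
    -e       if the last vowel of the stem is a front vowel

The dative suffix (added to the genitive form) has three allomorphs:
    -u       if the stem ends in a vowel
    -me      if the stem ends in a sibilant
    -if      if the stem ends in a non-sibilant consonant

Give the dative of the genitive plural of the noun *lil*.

lilakaorif

Since the final consonant of *lil* is /l/ (non-nasal), it takes -aka, giving *lilaka*.
Since the last vowel of the plural form *lilaka* is /a/ (a back vowel), it takes -or, giving *lilakaor*.
The final sound of the genitive form *lilakaor* is /r/, which is a non-sibilant consonant, so the dative suffix is -if, giving *lilakaorif*.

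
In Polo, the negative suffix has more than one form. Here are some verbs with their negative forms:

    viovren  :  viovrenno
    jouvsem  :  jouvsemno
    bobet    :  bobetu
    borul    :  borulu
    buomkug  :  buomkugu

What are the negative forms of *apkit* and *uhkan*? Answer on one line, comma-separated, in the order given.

Looking at the final consonant of each stem: -no when the stem ends in a nasal (*viovren*, *jouvsem*); -u when the stem ends in a non-nasal consonant (*bobet*, *borul*, *buomkug*).
*apkit*: final consonant = /t/, non-nasal → -u → *apkitu*.
*uhkan* — final consonant /n/ (a nasal) → -no → *uhkanno*.

apkitu, uhkanno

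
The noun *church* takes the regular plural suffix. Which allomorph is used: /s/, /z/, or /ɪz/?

The stem *church* ends in a sibilant (/s, z, ʃ, ʒ, tʃ, dʒ/).
The plural suffix surfaces as /ɪz/ after sibilants, /s/ after other voiceless consonants, and /z/ after other voiced sounds.
So the plural -s on *church* is pronounced /ɪz/.

/ɪz/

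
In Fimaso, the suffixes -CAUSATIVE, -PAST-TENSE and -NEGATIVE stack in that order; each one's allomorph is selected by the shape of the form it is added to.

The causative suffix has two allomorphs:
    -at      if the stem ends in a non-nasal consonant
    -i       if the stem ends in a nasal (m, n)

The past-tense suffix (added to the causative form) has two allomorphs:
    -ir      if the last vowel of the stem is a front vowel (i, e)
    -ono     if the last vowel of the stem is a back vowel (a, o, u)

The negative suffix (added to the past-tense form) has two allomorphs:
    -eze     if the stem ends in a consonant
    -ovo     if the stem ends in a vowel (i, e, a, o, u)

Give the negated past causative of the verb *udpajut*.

udpajutatonoovo

The final consonant of *udpajut* is /t/, which is non-nasal, so the causative suffix is -at, giving *udpajutat*.
The causative form *udpajutat*: last vowel = /a/, a back vowel → -ono → *udpajutatono*.
The past-tense form *udpajutatono*: final sound = /o/, a vowel → -ovo → *udpajutatonoovo*.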